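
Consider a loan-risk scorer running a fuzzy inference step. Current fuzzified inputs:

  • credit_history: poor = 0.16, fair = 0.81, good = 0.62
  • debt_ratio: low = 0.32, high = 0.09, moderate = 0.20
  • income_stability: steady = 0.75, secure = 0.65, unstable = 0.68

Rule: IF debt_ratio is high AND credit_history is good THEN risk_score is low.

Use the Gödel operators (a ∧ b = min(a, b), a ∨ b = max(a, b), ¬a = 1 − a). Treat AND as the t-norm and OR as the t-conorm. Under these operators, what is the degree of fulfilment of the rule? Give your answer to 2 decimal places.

0.09

firing strength: high=0.09, good=0.62; AND[min(a, b)] → w = 0.09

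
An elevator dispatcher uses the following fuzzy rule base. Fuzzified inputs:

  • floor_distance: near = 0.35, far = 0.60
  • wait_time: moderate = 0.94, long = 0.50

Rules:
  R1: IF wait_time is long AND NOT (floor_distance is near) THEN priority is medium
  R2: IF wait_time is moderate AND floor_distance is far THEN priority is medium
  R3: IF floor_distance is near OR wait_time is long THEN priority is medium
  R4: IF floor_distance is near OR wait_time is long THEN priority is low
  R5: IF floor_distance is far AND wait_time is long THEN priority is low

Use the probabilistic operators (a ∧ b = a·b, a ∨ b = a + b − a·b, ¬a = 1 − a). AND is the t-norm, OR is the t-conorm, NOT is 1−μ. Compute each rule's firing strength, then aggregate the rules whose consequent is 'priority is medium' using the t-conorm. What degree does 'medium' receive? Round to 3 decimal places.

R1: long=0.50, ¬near=1−0.35=0.65; AND[a·b] → w = 0.3250
R2: moderate=0.94, far=0.60; AND[a·b] → w = 0.5640
R3: near=0.35, long=0.50; OR[a + b − a·b] → w = 0.6750
R4: near=0.35, long=0.50; OR[a + b − a·b] → w = 0.6750
R5: far=0.60, long=0.50; AND[a·b] → w = 0.3000
Rules with consequent 'medium': {R1, R2, R3} → strengths 0.3250, 0.5640, 0.6750
Aggregate via t-conorm [a + b − a·b]: 0.9044

0.904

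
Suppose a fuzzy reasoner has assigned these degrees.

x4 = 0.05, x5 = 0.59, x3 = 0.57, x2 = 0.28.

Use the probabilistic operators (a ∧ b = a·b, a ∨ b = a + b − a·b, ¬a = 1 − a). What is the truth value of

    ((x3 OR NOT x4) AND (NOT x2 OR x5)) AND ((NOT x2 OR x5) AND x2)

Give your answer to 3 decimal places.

0.215

NOT x4 = 1 − 0.0500 = 0.9500
x3 OR NOT x4 = a + b − a·b on (0.5700, 0.9500) = 0.9785
NOT x2 = 1 − 0.2800 = 0.7200
NOT x2 OR x5 = a + b − a·b on (0.7200, 0.5900) = 0.8852
(x3 OR NOT x4) AND (NOT x2 OR x5) = a·b on (0.9785, 0.8852) = 0.8662
NOT x2 = 1 − 0.2800 = 0.7200
NOT x2 OR x5 = a + b − a·b on (0.7200, 0.5900) = 0.8852
(NOT x2 OR x5) AND x2 = a·b on (0.8852, 0.2800) = 0.2479
((x3 OR NOT x4) AND (NOT x2 OR x5)) AND ((NOT x2 OR x5) AND x2) = a·b on (0.8662, 0.2479) = 0.2147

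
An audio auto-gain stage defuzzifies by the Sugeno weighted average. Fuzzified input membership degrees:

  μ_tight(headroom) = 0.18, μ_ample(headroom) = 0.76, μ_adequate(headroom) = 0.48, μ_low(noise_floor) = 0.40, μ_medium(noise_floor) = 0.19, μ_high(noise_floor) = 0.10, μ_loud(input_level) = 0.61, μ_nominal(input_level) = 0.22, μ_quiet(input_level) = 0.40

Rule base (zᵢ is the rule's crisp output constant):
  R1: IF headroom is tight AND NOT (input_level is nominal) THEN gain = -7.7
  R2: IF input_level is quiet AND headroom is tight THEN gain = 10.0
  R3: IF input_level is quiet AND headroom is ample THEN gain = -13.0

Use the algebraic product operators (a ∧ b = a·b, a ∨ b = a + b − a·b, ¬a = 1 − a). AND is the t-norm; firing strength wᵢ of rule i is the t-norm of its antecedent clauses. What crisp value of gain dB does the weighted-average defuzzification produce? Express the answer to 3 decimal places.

R1 (z=-7.7): tight=0.18, ¬nominal=1−0.22=0.78; AND[a·b] → w = 0.1404
R2 (z=10.0): quiet=0.40, tight=0.18; AND[a·b] → w = 0.0720
R3 (z=-13.0): quiet=0.40, ample=0.76; AND[a·b] → w = 0.3040
Weighted average = (0.1404·-7.7 + 0.0720·10.0 + 0.3040·-13.0) / (0.1404 + 0.0720 + 0.3040)
  = -4.3131 / 0.5164 = -8.352

-8.352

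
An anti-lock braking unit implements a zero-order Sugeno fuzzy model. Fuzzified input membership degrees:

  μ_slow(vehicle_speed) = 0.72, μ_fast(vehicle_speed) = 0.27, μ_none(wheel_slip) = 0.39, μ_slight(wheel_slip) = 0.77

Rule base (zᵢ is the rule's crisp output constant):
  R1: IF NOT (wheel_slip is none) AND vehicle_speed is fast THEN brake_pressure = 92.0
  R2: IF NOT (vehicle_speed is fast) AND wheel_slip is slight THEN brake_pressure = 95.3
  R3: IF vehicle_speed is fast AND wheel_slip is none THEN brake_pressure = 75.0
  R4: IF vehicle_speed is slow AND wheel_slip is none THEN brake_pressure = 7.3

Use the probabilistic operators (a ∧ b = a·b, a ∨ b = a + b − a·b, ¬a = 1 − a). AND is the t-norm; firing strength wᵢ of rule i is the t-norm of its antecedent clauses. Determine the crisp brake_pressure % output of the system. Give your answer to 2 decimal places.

R1 (z=92.0): ¬none=1−0.39=0.61, fast=0.27; AND[a·b] → w = 0.1647
R2 (z=95.3): ¬fast=1−0.27=0.73, slight=0.77; AND[a·b] → w = 0.5621
R3 (z=75.0): fast=0.27, none=0.39; AND[a·b] → w = 0.1053
R4 (z=7.3): slow=0.72, none=0.39; AND[a·b] → w = 0.2808
Weighted average = (0.1647·92.0 + 0.5621·95.3 + 0.1053·75.0 + 0.2808·7.3) / (0.1647 + 0.5621 + 0.1053 + 0.2808)
  = 78.6679 / 1.1129 = 70.69

70.69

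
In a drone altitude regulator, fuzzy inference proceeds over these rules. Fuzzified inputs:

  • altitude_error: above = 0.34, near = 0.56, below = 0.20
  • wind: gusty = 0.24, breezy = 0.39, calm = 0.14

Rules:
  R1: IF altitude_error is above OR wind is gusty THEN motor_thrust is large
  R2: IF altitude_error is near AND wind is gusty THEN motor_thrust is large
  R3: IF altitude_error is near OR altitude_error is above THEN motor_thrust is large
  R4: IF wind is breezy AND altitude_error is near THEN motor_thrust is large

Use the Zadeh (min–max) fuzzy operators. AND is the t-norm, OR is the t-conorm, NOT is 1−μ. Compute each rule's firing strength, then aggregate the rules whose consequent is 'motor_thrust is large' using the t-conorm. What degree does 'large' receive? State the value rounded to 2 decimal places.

R1: above=0.34, gusty=0.24; OR[max(a, b)] → w = 0.34
R2: near=0.56, gusty=0.24; AND[min(a, b)] → w = 0.24
R3: near=0.56, above=0.34; OR[max(a, b)] → w = 0.56
R4: breezy=0.39, near=0.56; AND[min(a, b)] → w = 0.39
Rules with consequent 'large': {R1, R2, R3, R4} → strengths 0.34, 0.24, 0.56, 0.39
Aggregate via t-conorm [max(a, b)]: 0.56

0.56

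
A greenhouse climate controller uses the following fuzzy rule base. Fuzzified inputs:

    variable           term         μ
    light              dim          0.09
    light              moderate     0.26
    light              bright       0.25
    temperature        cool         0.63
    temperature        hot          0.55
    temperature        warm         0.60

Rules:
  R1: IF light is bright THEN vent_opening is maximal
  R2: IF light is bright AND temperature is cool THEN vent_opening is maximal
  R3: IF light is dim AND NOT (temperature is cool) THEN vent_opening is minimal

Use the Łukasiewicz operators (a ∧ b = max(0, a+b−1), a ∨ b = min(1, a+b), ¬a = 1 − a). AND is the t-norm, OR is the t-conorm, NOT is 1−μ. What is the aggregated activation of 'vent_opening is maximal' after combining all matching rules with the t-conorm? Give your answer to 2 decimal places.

R1: bright=0.25 → w = 0.25
R2: bright=0.25, cool=0.63; AND[max(0, a+b−1)] → w = 0.00
R3: dim=0.09, ¬cool=1−0.63=0.37; AND[max(0, a+b−1)] → w = 0.00
Rules with consequent 'maximal': {R1, R2} → strengths 0.25, 0.00
Aggregate via t-conorm [min(1, a+b)]: 0.25

0.25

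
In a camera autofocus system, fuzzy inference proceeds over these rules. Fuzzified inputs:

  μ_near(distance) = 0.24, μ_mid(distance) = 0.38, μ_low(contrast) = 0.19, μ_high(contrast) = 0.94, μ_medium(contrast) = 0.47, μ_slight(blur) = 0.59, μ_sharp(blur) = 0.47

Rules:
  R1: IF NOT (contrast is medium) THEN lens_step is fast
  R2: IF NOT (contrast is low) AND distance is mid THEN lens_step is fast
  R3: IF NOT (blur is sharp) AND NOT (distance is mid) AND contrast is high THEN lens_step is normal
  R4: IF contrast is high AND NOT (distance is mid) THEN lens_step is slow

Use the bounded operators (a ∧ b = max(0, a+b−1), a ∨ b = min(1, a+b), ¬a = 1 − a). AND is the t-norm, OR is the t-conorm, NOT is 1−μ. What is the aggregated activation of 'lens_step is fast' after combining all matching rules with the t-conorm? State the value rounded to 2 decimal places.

R1: ¬medium=1−0.47=0.53 → w = 0.53
R2: ¬low=1−0.19=0.81, mid=0.38; AND[max(0, a+b−1)] → w = 0.19
R3: ¬sharp=1−0.47=0.53, ¬mid=1−0.38=0.62, high=0.94; AND[max(0, a+b−1)] → w = 0.09
R4: high=0.94, ¬mid=1−0.38=0.62; AND[max(0, a+b−1)] → w = 0.56
Rules with consequent 'fast': {R1, R2} → strengths 0.53, 0.19
Aggregate via t-conorm [min(1, a+b)]: 0.72

0.72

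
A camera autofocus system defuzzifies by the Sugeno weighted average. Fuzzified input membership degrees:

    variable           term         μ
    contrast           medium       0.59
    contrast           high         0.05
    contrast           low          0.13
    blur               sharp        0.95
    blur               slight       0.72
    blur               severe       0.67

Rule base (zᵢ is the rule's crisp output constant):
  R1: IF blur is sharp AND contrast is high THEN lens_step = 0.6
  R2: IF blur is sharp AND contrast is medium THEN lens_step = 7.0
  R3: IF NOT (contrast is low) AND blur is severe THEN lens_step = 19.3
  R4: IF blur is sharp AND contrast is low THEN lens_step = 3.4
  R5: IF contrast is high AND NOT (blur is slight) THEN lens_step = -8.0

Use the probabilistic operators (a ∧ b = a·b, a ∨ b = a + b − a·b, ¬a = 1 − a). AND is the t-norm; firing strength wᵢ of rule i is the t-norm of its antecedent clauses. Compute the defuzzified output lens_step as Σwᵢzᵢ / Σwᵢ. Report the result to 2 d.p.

11.68

R1 (z=0.6): sharp=0.95, high=0.05; AND[a·b] → w = 0.0475
R2 (z=7.0): sharp=0.95, medium=0.59; AND[a·b] → w = 0.5605
R3 (z=19.3): ¬low=1−0.13=0.87, severe=0.67; AND[a·b] → w = 0.5829
R4 (z=3.4): sharp=0.95, low=0.13; AND[a·b] → w = 0.1235
R5 (z=-8.0): high=0.05, ¬slight=1−0.72=0.28; AND[a·b] → w = 0.0140
Weighted average = (0.0475·0.6 + 0.5605·7.0 + 0.5829·19.3 + 0.1235·3.4 + 0.0140·-8.0) / (0.0475 + 0.5605 + 0.5829 + 0.1235 + 0.0140)
  = 15.5099 / 1.3284 = 11.68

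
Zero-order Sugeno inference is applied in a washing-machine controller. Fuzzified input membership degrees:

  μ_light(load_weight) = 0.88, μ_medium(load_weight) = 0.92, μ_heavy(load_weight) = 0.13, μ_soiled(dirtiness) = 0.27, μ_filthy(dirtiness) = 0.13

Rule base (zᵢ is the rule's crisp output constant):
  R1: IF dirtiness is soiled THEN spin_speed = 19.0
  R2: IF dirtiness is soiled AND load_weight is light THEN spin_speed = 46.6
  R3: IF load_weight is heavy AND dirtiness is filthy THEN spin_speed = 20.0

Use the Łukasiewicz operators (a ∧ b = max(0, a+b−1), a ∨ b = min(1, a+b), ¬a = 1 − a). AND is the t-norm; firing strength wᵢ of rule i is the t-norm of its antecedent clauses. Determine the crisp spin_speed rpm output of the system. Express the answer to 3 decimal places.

R1 (z=19.0): soiled=0.27 → w = 0.27
R2 (z=46.6): soiled=0.27, light=0.88; AND[max(0, a+b−1)] → w = 0.15
R3 (z=20.0): heavy=0.13, filthy=0.13; AND[max(0, a+b−1)] → w = 0.00
Weighted average = (0.27·19.0 + 0.15·46.6 + 0.00·20.0) / (0.27 + 0.15 + 0.00)
  = 12.1200 / 0.4200 = 28.857

28.857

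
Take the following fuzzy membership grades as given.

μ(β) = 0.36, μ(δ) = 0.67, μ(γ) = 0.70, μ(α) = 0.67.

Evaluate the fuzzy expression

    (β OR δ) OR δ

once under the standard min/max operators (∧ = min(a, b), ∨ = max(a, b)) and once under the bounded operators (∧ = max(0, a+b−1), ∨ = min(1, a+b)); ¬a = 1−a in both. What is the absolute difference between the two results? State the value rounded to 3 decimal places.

0.330

Under standard min/max:
  β OR δ = max(a, b) on (0.36, 0.67) = 0.67
  (β OR δ) OR δ = max(a, b) on (0.67, 0.67) = 0.67
  → value = 0.6700
Under bounded:
  β OR δ = min(1, a+b) on (0.36, 0.67) = 1.00
  (β OR δ) OR δ = min(1, a+b) on (1.00, 0.67) = 1.00
  → value = 1.0000
|0.6700 − 1.0000| = 0.330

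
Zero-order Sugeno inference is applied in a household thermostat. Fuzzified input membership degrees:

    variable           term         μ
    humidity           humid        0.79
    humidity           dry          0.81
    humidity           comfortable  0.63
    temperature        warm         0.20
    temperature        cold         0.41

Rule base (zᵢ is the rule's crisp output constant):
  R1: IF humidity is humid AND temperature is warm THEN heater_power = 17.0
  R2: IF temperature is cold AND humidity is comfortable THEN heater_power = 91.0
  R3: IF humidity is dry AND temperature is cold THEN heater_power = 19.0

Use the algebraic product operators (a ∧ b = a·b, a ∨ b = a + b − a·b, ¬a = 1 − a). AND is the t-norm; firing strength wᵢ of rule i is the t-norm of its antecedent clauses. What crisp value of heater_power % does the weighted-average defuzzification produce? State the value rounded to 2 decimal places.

R1 (z=17.0): humid=0.79, warm=0.20; AND[a·b] → w = 0.1580
R2 (z=91.0): cold=0.41, comfortable=0.63; AND[a·b] → w = 0.2583
R3 (z=19.0): dry=0.81, cold=0.41; AND[a·b] → w = 0.3321
Weighted average = (0.1580·17.0 + 0.2583·91.0 + 0.3321·19.0) / (0.1580 + 0.2583 + 0.3321)
  = 32.5012 / 0.7484 = 43.43

43.43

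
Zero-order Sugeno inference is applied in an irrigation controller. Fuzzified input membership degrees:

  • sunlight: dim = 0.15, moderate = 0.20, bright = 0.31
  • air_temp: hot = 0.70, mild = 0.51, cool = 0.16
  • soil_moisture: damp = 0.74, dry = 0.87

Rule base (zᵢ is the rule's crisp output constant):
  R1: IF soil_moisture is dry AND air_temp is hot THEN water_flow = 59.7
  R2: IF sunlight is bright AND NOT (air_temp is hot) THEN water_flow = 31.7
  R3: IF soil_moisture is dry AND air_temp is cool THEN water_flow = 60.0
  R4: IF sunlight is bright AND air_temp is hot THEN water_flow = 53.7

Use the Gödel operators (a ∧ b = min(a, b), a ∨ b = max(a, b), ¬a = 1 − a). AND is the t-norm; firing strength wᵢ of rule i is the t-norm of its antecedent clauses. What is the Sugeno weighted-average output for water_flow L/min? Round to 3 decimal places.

R1 (z=59.7): dry=0.87, hot=0.70; AND[min(a, b)] → w = 0.70
R2 (z=31.7): bright=0.31, ¬hot=1−0.70=0.30; AND[min(a, b)] → w = 0.30
R3 (z=60.0): dry=0.87, cool=0.16; AND[min(a, b)] → w = 0.16
R4 (z=53.7): bright=0.31, hot=0.70; AND[min(a, b)] → w = 0.31
Weighted average = (0.70·59.7 + 0.30·31.7 + 0.16·60.0 + 0.31·53.7) / (0.70 + 0.30 + 0.16 + 0.31)
  = 77.5470 / 1.4700 = 52.753

52.753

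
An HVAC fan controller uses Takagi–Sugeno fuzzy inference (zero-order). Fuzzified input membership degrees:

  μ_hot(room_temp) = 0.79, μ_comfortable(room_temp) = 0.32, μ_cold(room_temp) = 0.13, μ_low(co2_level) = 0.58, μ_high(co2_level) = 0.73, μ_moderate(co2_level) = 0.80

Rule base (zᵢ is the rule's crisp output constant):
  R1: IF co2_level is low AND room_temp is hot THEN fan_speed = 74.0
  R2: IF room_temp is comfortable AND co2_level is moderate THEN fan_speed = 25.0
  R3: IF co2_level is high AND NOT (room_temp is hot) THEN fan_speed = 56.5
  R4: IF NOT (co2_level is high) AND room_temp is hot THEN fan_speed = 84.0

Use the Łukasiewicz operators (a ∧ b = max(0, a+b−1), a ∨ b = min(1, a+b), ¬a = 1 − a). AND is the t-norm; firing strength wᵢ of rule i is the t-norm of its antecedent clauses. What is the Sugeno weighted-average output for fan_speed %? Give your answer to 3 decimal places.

R1 (z=74.0): low=0.58, hot=0.79; AND[max(0, a+b−1)] → w = 0.37
R2 (z=25.0): comfortable=0.32, moderate=0.80; AND[max(0, a+b−1)] → w = 0.12
R3 (z=56.5): high=0.73, ¬hot=1−0.79=0.21; AND[max(0, a+b−1)] → w = 0.00
R4 (z=84.0): ¬high=1−0.73=0.27, hot=0.79; AND[max(0, a+b−1)] → w = 0.06
Weighted average = (0.37·74.0 + 0.12·25.0 + 0.00·56.5 + 0.06·84.0) / (0.37 + 0.12 + 0.00 + 0.06)
  = 35.4200 / 0.5500 = 64.400

64.400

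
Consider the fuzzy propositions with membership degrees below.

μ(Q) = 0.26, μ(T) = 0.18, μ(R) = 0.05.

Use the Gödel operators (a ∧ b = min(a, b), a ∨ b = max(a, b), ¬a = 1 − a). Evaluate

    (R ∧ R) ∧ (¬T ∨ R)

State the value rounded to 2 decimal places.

0.05

R ∧ R = min(a, b) on (0.05, 0.05) = 0.05
¬T = 1 − 0.18 = 0.82
¬T ∨ R = max(a, b) on (0.82, 0.05) = 0.82
(R ∧ R) ∧ (¬T ∨ R) = min(a, b) on (0.05, 0.82) = 0.05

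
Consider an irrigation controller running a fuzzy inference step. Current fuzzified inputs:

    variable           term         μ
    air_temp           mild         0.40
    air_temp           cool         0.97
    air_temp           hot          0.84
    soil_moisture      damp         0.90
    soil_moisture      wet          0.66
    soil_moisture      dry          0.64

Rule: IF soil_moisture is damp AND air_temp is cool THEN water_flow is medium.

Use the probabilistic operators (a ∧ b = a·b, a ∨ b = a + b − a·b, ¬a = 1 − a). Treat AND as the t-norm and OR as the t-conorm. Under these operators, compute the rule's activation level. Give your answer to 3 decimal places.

0.873

firing strength: damp=0.90, cool=0.97; AND[a·b] → w = 0.8730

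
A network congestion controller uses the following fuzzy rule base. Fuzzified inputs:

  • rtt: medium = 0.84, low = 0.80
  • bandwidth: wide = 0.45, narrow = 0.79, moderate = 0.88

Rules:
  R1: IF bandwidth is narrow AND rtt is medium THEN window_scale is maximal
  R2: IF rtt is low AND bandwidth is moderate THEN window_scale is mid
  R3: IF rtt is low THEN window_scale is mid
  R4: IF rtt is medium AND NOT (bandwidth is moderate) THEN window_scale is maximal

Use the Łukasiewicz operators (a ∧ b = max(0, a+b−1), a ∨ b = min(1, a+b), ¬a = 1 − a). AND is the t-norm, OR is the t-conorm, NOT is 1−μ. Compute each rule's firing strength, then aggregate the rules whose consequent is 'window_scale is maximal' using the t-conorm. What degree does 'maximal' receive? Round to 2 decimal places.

R1: narrow=0.79, medium=0.84; AND[max(0, a+b−1)] → w = 0.63
R2: low=0.80, moderate=0.88; AND[max(0, a+b−1)] → w = 0.68
R3: low=0.80 → w = 0.80
R4: medium=0.84, ¬moderate=1−0.88=0.12; AND[max(0, a+b−1)] → w = 0.00
Rules with consequent 'maximal': {R1, R4} → strengths 0.63, 0.00
Aggregate via t-conorm [min(1, a+b)]: 0.63

0.63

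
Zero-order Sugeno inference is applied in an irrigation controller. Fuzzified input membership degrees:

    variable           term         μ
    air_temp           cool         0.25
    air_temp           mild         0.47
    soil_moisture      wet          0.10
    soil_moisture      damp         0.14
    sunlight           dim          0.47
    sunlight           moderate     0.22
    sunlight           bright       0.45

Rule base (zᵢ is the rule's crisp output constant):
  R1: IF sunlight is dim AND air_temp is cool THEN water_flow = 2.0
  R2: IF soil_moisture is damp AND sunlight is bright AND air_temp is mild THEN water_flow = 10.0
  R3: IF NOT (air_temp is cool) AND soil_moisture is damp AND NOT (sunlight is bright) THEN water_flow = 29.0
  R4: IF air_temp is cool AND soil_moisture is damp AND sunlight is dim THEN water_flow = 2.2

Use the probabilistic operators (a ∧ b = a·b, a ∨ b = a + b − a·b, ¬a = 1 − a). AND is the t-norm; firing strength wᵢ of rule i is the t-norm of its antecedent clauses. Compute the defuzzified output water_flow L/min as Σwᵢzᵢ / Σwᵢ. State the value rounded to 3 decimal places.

R1 (z=2.0): dim=0.47, cool=0.25; AND[a·b] → w = 0.1175
R2 (z=10.0): damp=0.14, bright=0.45, mild=0.47; AND[a·b] → w = 0.0296
R3 (z=29.0): ¬cool=1−0.25=0.75, damp=0.14, ¬bright=1−0.45=0.55; AND[a·b] → w = 0.0578
R4 (z=2.2): cool=0.25, damp=0.14, dim=0.47; AND[a·b] → w = 0.0164
Weighted average = (0.1175·2.0 + 0.0296·10.0 + 0.0578·29.0 + 0.0164·2.2) / (0.1175 + 0.0296 + 0.0578 + 0.0164)
  = 2.2420 / 0.2213 = 10.131

10.131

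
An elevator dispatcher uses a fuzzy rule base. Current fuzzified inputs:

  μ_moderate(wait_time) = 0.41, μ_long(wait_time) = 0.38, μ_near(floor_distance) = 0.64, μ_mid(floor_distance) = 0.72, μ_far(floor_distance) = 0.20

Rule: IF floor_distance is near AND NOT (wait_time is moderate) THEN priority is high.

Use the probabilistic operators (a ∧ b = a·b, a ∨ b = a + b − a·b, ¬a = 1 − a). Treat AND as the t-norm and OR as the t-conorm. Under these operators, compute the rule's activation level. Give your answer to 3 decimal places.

firing strength: near=0.64, ¬moderate=1−0.41=0.59; AND[a·b] → w = 0.3776

0.378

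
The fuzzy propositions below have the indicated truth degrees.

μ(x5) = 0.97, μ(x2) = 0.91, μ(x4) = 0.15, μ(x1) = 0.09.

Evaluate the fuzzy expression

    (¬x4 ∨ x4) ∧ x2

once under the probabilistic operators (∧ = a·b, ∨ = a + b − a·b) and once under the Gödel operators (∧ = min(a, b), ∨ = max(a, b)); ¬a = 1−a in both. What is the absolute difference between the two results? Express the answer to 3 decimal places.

0.056

Under probabilistic:
  ¬x4 = 1 − 0.1500 = 0.8500
  ¬x4 ∨ x4 = a + b − a·b on (0.8500, 0.1500) = 0.8725
  (¬x4 ∨ x4) ∧ x2 = a·b on (0.8725, 0.9100) = 0.7940
  → value = 0.7940
Under Gödel:
  ¬x4 = 1 − 0.15 = 0.85
  ¬x4 ∨ x4 = max(a, b) on (0.85, 0.15) = 0.85
  (¬x4 ∨ x4) ∧ x2 = min(a, b) on (0.85, 0.91) = 0.85
  → value = 0.8500
|0.7940 − 0.8500| = 0.056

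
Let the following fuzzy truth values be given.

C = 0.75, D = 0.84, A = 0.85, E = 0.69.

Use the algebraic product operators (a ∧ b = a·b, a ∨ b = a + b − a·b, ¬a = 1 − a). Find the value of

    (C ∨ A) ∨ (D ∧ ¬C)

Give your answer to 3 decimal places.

0.970

C ∨ A = a + b − a·b on (0.7500, 0.8500) = 0.9625
¬C = 1 − 0.7500 = 0.2500
D ∧ ¬C = a·b on (0.8400, 0.2500) = 0.2100
(C ∨ A) ∨ (D ∧ ¬C) = a + b − a·b on (0.9625, 0.2100) = 0.9704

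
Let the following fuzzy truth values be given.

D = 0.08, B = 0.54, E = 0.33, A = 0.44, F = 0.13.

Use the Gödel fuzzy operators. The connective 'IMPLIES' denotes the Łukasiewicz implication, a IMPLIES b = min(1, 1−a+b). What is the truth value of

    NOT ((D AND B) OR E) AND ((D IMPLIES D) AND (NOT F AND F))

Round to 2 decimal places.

D AND B = min(a, b) on (0.08, 0.54) = 0.08
(D AND B) OR E = max(a, b) on (0.08, 0.33) = 0.33
NOT ((D AND B) OR E) = 1 − 0.33 = 0.67
D IMPLIES D  [Łukasiewicz: min(1, 1−a+b)] with a=0.08, b=0.08 → 1.00
NOT F = 1 − 0.13 = 0.87
NOT F AND F = min(a, b) on (0.87, 0.13) = 0.13
(D IMPLIES D) AND (NOT F AND F) = min(a, b) on (1.00, 0.13) = 0.13
NOT ((D AND B) OR E) AND ((D IMPLIES D) AND (NOT F AND F)) = min(a, b) on (0.67, 0.13) = 0.13

0.13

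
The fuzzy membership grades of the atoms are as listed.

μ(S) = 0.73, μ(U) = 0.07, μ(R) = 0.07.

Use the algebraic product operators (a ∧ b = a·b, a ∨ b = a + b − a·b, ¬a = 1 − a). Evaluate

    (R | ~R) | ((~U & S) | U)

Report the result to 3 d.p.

0.981

~R = 1 − 0.0700 = 0.9300
R | ~R = a + b − a·b on (0.0700, 0.9300) = 0.9349
~U = 1 − 0.0700 = 0.9300
~U & S = a·b on (0.9300, 0.7300) = 0.6789
(~U & S) | U = a + b − a·b on (0.6789, 0.0700) = 0.7014
(R | ~R) | ((~U & S) | U) = a + b − a·b on (0.9349, 0.7014) = 0.9806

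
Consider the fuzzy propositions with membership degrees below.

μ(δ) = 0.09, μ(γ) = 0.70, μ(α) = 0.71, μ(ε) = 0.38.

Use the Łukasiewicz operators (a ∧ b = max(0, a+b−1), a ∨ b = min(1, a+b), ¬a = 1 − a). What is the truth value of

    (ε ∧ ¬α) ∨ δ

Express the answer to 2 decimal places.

0.09

¬α = 1 − 0.71 = 0.29
ε ∧ ¬α = max(0, a+b−1) on (0.38, 0.29) = 0.00
(ε ∧ ¬α) ∨ δ = min(1, a+b) on (0.00, 0.09) = 0.09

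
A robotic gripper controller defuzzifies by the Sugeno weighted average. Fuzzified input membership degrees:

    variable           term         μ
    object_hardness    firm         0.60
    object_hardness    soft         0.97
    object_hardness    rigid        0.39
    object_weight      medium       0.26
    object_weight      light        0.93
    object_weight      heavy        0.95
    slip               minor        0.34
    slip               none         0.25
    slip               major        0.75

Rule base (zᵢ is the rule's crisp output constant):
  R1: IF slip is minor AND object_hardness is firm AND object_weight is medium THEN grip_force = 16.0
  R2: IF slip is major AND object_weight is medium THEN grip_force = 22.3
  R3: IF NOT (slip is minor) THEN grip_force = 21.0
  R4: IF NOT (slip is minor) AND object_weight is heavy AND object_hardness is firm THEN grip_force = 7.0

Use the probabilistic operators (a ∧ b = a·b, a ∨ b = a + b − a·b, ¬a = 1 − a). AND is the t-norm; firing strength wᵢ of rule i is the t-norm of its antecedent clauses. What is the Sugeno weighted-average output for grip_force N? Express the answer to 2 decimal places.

R1 (z=16.0): minor=0.34, firm=0.60, medium=0.26; AND[a·b] → w = 0.0530
R2 (z=22.3): major=0.75, medium=0.26; AND[a·b] → w = 0.1950
R3 (z=21.0): ¬minor=1−0.34=0.66 → w = 0.6600
R4 (z=7.0): ¬minor=1−0.34=0.66, heavy=0.95, firm=0.60; AND[a·b] → w = 0.3762
Weighted average = (0.0530·16.0 + 0.1950·22.3 + 0.6600·21.0 + 0.3762·7.0) / (0.0530 + 0.1950 + 0.6600 + 0.3762)
  = 21.6905 / 1.2842 = 16.89

16.89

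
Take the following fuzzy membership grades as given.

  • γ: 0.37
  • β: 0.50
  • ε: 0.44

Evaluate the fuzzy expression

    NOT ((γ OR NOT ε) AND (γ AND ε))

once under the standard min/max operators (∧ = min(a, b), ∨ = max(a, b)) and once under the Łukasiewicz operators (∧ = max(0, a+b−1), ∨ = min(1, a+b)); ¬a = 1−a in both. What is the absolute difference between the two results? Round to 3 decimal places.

Under standard min/max:
  NOT ε = 1 − 0.44 = 0.56
  γ OR NOT ε = max(a, b) on (0.37, 0.56) = 0.56
  γ AND ε = min(a, b) on (0.37, 0.44) = 0.37
  (γ OR NOT ε) AND (γ AND ε) = min(a, b) on (0.56, 0.37) = 0.37
  NOT ((γ OR NOT ε) AND (γ AND ε)) = 1 − 0.37 = 0.63
  → value = 0.6300
Under Łukasiewicz:
  NOT ε = 1 − 0.44 = 0.56
  γ OR NOT ε = min(1, a+b) on (0.37, 0.56) = 0.93
  γ AND ε = max(0, a+b−1) on (0.37, 0.44) = 0.00
  (γ OR NOT ε) AND (γ AND ε) = max(0, a+b−1) on (0.93, 0.00) = 0.00
  NOT ((γ OR NOT ε) AND (γ AND ε)) = 1 − 0.00 = 1.00
  → value = 1.0000
|0.6300 − 1.0000| = 0.370

0.370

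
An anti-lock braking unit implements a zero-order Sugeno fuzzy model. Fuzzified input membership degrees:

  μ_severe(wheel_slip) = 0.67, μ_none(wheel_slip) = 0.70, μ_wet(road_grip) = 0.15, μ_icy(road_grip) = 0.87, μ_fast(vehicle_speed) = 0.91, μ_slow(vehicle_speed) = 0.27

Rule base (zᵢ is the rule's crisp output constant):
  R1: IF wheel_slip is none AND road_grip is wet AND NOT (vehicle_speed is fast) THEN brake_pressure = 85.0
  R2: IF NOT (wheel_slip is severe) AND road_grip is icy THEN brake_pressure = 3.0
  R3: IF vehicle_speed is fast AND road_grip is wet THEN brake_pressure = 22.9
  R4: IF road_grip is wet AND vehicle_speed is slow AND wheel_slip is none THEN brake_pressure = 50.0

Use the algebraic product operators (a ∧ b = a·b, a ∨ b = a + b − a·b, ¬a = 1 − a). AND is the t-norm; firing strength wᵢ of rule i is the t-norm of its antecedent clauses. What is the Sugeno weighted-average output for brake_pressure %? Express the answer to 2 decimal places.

R1 (z=85.0): none=0.70, wet=0.15, ¬fast=1−0.91=0.09; AND[a·b] → w = 0.0094
R2 (z=3.0): ¬severe=1−0.67=0.33, icy=0.87; AND[a·b] → w = 0.2871
R3 (z=22.9): fast=0.91, wet=0.15; AND[a·b] → w = 0.1365
R4 (z=50.0): wet=0.15, slow=0.27, none=0.70; AND[a·b] → w = 0.0284
Weighted average = (0.0094·85.0 + 0.2871·3.0 + 0.1365·22.9 + 0.0284·50.0) / (0.0094 + 0.2871 + 0.1365 + 0.0284)
  = 6.2079 / 0.4614 = 13.45

13.45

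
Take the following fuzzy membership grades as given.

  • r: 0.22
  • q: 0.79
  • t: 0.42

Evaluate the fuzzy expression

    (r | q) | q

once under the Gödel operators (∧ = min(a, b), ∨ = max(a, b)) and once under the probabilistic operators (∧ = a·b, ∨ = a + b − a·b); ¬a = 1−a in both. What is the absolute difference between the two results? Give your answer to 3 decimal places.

0.176

Under Gödel:
  r | q = max(a, b) on (0.22, 0.79) = 0.79
  (r | q) | q = max(a, b) on (0.79, 0.79) = 0.79
  → value = 0.7900
Under probabilistic:
  r | q = a + b − a·b on (0.2200, 0.7900) = 0.8362
  (r | q) | q = a + b − a·b on (0.8362, 0.7900) = 0.9656
  → value = 0.9656
|0.7900 − 0.9656| = 0.176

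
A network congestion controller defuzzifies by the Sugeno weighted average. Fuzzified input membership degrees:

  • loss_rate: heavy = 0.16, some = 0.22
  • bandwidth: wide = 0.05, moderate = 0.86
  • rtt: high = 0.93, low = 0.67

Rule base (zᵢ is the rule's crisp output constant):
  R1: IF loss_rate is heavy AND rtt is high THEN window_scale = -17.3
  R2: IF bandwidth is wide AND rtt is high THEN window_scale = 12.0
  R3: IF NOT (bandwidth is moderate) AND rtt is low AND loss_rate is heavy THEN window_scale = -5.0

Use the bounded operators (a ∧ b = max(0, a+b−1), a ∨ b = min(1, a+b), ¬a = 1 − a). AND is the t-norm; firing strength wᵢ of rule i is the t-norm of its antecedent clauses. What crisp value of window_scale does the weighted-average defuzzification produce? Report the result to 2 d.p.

-17.30

R1 (z=-17.3): heavy=0.16, high=0.93; AND[max(0, a+b−1)] → w = 0.09
R2 (z=12.0): wide=0.05, high=0.93; AND[max(0, a+b−1)] → w = 0.00
R3 (z=-5.0): ¬moderate=1−0.86=0.14, low=0.67, heavy=0.16; AND[max(0, a+b−1)] → w = 0.00
Weighted average = (0.09·-17.3 + 0.00·12.0 + 0.00·-5.0) / (0.09 + 0.00 + 0.00)
  = -1.5570 / 0.0900 = -17.30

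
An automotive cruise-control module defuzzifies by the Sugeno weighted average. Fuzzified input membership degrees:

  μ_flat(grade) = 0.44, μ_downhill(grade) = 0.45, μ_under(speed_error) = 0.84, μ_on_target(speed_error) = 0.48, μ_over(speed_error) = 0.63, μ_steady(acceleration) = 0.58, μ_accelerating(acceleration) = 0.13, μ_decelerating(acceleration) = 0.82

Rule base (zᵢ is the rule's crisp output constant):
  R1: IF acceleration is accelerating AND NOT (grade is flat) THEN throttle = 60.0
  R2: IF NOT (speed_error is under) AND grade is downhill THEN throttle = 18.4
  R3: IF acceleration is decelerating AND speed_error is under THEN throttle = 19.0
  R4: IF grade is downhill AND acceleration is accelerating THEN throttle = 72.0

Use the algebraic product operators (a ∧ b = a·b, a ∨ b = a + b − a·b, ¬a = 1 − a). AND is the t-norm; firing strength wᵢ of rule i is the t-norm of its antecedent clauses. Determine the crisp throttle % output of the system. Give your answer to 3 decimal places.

R1 (z=60.0): accelerating=0.13, ¬flat=1−0.44=0.56; AND[a·b] → w = 0.0728
R2 (z=18.4): ¬under=1−0.84=0.16, downhill=0.45; AND[a·b] → w = 0.0720
R3 (z=19.0): decelerating=0.82, under=0.84; AND[a·b] → w = 0.6888
R4 (z=72.0): downhill=0.45, accelerating=0.13; AND[a·b] → w = 0.0585
Weighted average = (0.0728·60.0 + 0.0720·18.4 + 0.6888·19.0 + 0.0585·72.0) / (0.0728 + 0.0720 + 0.6888 + 0.0585)
  = 22.9920 / 0.8921 = 25.773

25.773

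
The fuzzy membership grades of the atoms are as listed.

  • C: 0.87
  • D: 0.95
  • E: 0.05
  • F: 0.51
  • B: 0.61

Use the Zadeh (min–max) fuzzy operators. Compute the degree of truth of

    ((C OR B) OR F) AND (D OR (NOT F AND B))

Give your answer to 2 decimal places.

C OR B = max(a, b) on (0.87, 0.61) = 0.87
(C OR B) OR F = max(a, b) on (0.87, 0.51) = 0.87
NOT F = 1 − 0.51 = 0.49
NOT F AND B = min(a, b) on (0.49, 0.61) = 0.49
D OR (NOT F AND B) = max(a, b) on (0.95, 0.49) = 0.95
((C OR B) OR F) AND (D OR (NOT F AND B)) = min(a, b) on (0.87, 0.95) = 0.87

0.87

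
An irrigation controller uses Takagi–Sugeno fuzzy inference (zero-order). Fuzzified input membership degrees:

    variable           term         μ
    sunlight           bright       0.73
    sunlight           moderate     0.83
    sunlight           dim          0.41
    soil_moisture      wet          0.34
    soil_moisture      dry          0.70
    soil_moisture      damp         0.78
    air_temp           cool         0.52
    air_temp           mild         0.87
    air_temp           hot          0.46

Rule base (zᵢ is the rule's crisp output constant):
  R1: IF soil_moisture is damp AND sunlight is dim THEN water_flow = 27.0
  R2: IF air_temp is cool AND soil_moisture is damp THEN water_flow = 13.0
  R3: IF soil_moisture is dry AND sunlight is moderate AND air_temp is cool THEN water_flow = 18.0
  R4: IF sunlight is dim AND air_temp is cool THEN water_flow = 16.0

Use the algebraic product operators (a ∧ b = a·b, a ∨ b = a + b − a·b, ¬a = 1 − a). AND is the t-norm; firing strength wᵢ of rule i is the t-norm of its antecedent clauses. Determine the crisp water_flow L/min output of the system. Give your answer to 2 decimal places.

18.34

R1 (z=27.0): damp=0.78, dim=0.41; AND[a·b] → w = 0.3198
R2 (z=13.0): cool=0.52, damp=0.78; AND[a·b] → w = 0.4056
R3 (z=18.0): dry=0.70, moderate=0.83, cool=0.52; AND[a·b] → w = 0.3021
R4 (z=16.0): dim=0.41, cool=0.52; AND[a·b] → w = 0.2132
Weighted average = (0.3198·27.0 + 0.4056·13.0 + 0.3021·18.0 + 0.2132·16.0) / (0.3198 + 0.4056 + 0.3021 + 0.2132)
  = 22.7568 / 1.2407 = 18.34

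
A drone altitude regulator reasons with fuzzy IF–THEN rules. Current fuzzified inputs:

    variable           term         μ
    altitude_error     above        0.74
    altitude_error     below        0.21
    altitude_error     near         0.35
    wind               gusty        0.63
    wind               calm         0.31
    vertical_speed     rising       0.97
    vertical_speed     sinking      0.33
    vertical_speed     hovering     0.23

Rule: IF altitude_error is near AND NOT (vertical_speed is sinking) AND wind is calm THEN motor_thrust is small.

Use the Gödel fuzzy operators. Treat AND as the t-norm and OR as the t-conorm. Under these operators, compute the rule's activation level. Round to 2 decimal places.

0.31

firing strength: near=0.35, ¬sinking=1−0.33=0.67, calm=0.31; AND[min(a, b)] → w = 0.31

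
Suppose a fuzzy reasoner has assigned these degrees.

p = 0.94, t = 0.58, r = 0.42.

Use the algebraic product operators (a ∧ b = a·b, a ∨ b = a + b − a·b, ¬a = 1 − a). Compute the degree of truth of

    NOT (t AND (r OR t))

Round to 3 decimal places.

0.561

r OR t = a + b − a·b on (0.4200, 0.5800) = 0.7564
t AND (r OR t) = a·b on (0.5800, 0.7564) = 0.4387
NOT (t AND (r OR t)) = 1 − 0.4387 = 0.5613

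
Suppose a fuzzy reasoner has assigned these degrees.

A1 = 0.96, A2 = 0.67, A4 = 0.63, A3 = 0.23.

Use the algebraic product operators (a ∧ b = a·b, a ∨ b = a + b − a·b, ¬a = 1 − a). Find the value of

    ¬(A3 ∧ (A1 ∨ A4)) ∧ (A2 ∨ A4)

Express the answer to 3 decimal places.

A1 ∨ A4 = a + b − a·b on (0.9600, 0.6300) = 0.9852
A3 ∧ (A1 ∨ A4) = a·b on (0.2300, 0.9852) = 0.2266
¬(A3 ∧ (A1 ∨ A4)) = 1 − 0.2266 = 0.7734
A2 ∨ A4 = a + b − a·b on (0.6700, 0.6300) = 0.8779
¬(A3 ∧ (A1 ∨ A4)) ∧ (A2 ∨ A4) = a·b on (0.7734, 0.8779) = 0.6790

0.679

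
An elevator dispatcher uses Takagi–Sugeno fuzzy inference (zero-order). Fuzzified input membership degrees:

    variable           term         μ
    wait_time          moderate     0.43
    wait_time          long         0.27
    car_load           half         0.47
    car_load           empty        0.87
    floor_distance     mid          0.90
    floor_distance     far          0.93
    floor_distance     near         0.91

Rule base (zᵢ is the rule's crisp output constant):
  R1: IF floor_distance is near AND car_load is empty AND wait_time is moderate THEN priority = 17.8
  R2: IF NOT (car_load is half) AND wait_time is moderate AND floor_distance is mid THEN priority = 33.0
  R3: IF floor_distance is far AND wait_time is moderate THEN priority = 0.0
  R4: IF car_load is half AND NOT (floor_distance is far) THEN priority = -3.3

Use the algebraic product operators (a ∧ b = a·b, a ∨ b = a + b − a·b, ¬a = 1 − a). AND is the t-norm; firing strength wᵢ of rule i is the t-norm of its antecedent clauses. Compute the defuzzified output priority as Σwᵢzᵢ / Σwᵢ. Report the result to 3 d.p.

13.001

R1 (z=17.8): near=0.91, empty=0.87, moderate=0.43; AND[a·b] → w = 0.3404
R2 (z=33.0): ¬half=1−0.47=0.53, moderate=0.43, mid=0.90; AND[a·b] → w = 0.2051
R3 (z=0.0): far=0.93, moderate=0.43; AND[a·b] → w = 0.3999
R4 (z=-3.3): half=0.47, ¬far=1−0.93=0.07; AND[a·b] → w = 0.0329
Weighted average = (0.3404·17.8 + 0.2051·33.0 + 0.3999·0.0 + 0.0329·-3.3) / (0.3404 + 0.2051 + 0.3999 + 0.0329)
  = 12.7197 / 0.9783 = 13.001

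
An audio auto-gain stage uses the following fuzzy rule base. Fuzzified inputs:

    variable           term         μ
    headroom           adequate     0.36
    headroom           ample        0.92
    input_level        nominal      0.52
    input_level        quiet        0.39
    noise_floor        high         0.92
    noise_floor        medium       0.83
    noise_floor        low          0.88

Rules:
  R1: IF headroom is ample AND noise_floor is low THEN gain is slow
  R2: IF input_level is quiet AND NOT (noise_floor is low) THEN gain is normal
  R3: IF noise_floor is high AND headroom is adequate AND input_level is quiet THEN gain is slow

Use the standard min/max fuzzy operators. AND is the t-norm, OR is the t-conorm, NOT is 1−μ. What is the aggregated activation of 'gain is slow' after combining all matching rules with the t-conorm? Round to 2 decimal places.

0.88

R1: ample=0.92, low=0.88; AND[min(a, b)] → w = 0.88
R2: quiet=0.39, ¬low=1−0.88=0.12; AND[min(a, b)] → w = 0.12
R3: high=0.92, adequate=0.36, quiet=0.39; AND[min(a, b)] → w = 0.36
Rules with consequent 'slow': {R1, R3} → strengths 0.88, 0.36
Aggregate via t-conorm [max(a, b)]: 0.88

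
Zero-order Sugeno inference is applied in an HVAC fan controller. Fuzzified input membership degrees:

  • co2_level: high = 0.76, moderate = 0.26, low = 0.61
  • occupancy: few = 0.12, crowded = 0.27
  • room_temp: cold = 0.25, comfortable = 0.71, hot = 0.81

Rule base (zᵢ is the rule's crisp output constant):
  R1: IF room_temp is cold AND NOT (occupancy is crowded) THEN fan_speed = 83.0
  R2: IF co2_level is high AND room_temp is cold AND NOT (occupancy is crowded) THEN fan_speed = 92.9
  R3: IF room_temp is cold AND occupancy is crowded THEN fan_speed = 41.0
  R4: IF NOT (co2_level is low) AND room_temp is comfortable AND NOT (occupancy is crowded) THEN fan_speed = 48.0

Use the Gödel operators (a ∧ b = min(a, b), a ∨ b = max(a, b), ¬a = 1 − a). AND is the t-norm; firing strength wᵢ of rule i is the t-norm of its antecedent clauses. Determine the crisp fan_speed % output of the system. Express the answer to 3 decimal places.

R1 (z=83.0): cold=0.25, ¬crowded=1−0.27=0.73; AND[min(a, b)] → w = 0.25
R2 (z=92.9): high=0.76, cold=0.25, ¬crowded=1−0.27=0.73; AND[min(a, b)] → w = 0.25
R3 (z=41.0): cold=0.25, crowded=0.27; AND[min(a, b)] → w = 0.25
R4 (z=48.0): ¬low=1−0.61=0.39, comfortable=0.71, ¬crowded=1−0.27=0.73; AND[min(a, b)] → w = 0.39
Weighted average = (0.25·83.0 + 0.25·92.9 + 0.25·41.0 + 0.39·48.0) / (0.25 + 0.25 + 0.25 + 0.39)
  = 72.9450 / 1.1400 = 63.987

63.987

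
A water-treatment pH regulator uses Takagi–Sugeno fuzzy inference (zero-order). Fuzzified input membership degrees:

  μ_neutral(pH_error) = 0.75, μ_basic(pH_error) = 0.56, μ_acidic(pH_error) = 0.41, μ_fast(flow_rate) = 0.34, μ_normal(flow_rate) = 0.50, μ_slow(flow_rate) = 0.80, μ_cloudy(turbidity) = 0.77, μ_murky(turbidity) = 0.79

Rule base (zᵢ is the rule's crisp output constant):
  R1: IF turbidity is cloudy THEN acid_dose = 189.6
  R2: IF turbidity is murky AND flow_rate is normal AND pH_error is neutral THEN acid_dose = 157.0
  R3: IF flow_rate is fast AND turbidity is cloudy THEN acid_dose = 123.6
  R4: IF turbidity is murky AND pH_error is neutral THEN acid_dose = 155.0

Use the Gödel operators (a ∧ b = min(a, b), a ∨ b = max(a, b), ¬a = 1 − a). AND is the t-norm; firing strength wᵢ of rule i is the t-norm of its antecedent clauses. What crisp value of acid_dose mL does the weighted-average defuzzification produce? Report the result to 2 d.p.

162.19

R1 (z=189.6): cloudy=0.77 → w = 0.77
R2 (z=157.0): murky=0.79, normal=0.50, neutral=0.75; AND[min(a, b)] → w = 0.50
R3 (z=123.6): fast=0.34, cloudy=0.77; AND[min(a, b)] → w = 0.34
R4 (z=155.0): murky=0.79, neutral=0.75; AND[min(a, b)] → w = 0.75
Weighted average = (0.77·189.6 + 0.50·157.0 + 0.34·123.6 + 0.75·155.0) / (0.77 + 0.50 + 0.34 + 0.75)
  = 382.7660 / 2.3600 = 162.19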